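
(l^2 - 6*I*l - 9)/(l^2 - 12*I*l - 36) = (-l^2 + 6*I*l + 9)/(-l^2 + 12*I*l + 36)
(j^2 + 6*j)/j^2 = (j + 6)/j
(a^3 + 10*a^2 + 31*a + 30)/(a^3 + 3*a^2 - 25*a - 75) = (a + 2)/(a - 5)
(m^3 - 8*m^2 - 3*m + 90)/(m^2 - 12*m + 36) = (m^2 - 2*m - 15)/(m - 6)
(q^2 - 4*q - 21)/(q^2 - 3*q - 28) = (q + 3)/(q + 4)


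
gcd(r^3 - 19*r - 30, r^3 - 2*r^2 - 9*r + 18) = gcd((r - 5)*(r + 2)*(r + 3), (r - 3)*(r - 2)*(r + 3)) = r + 3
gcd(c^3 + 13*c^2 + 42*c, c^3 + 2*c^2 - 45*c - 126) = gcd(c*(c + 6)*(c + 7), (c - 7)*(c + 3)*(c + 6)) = c + 6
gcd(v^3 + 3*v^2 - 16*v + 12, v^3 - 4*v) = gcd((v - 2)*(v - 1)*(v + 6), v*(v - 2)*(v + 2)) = v - 2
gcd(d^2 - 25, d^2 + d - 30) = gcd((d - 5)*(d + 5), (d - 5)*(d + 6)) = d - 5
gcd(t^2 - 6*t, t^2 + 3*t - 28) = 1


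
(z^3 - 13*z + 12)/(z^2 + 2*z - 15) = (z^2 + 3*z - 4)/(z + 5)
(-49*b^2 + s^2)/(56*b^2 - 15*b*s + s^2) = (7*b + s)/(-8*b + s)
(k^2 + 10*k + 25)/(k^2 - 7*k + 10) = (k^2 + 10*k + 25)/(k^2 - 7*k + 10)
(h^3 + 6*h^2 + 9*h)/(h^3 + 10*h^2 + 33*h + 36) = h/(h + 4)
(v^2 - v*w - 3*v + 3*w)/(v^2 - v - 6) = (v - w)/(v + 2)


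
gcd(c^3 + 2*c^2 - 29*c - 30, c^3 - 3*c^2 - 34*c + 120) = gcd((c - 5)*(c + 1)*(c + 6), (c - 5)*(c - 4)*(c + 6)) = c^2 + c - 30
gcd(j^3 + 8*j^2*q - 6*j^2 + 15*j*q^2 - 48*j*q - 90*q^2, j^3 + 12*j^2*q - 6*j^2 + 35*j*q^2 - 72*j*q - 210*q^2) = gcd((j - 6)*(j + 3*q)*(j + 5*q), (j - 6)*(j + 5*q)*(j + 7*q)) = j^2 + 5*j*q - 6*j - 30*q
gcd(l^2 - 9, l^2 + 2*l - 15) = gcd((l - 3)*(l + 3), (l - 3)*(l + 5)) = l - 3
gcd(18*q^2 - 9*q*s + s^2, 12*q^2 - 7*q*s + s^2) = 3*q - s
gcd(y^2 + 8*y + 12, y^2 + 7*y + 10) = y + 2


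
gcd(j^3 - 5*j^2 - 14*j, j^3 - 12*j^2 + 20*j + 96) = j + 2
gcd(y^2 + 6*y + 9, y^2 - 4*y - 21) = y + 3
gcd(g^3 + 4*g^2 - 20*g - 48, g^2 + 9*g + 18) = g + 6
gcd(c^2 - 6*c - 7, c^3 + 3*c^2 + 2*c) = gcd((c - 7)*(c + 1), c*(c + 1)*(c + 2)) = c + 1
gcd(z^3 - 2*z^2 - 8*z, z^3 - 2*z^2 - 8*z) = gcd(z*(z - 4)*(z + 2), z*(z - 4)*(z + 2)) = z^3 - 2*z^2 - 8*z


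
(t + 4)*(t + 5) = t^2 + 9*t + 20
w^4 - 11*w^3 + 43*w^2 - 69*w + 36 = (w - 4)*(w - 3)^2*(w - 1)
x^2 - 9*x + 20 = (x - 5)*(x - 4)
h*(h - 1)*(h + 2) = h^3 + h^2 - 2*h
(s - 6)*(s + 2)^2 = s^3 - 2*s^2 - 20*s - 24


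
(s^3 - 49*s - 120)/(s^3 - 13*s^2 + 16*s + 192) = (s + 5)/(s - 8)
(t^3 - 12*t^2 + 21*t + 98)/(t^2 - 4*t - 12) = (t^2 - 14*t + 49)/(t - 6)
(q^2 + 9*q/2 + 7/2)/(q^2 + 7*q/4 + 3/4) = 2*(2*q + 7)/(4*q + 3)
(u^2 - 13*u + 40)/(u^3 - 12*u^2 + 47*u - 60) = (u - 8)/(u^2 - 7*u + 12)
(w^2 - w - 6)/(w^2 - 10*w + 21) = (w + 2)/(w - 7)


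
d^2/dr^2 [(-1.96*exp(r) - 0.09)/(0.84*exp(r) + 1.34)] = (2.142672*exp(r) - 3.418072)*exp(r)/(0.592704*exp(3*r) + 2.836512*exp(2*r) + 4.524912*exp(r) + 2.406104)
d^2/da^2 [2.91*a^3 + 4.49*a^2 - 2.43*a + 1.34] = 17.46*a + 8.98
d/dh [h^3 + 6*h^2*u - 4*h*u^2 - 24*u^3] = 3*h^2 + 12*h*u - 4*u^2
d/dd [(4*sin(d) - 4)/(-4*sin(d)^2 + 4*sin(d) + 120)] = (sin(d)^2 - 2*sin(d) + 31)*cos(d)/(sin(d) + cos(d)^2 + 29)^2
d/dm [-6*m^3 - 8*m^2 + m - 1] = -18*m^2 - 16*m + 1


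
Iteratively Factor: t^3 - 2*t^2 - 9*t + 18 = (t - 3)*(t^2 + t - 6) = (t - 3)*(t + 3)*(t - 2)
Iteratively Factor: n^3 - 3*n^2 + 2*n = (n)*(n^2 - 3*n + 2) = n*(n - 1)*(n - 2)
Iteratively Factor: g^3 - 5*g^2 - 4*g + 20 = (g + 2)*(g^2 - 7*g + 10) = (g - 5)*(g + 2)*(g - 2)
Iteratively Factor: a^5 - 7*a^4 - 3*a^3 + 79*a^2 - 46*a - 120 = (a + 3)*(a^4 - 10*a^3 + 27*a^2 - 2*a - 40) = (a + 1)*(a + 3)*(a^3 - 11*a^2 + 38*a - 40) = (a - 5)*(a + 1)*(a + 3)*(a^2 - 6*a + 8) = (a - 5)*(a - 4)*(a + 1)*(a + 3)*(a - 2)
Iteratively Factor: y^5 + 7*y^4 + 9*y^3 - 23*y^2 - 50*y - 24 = (y + 3)*(y^4 + 4*y^3 - 3*y^2 - 14*y - 8) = (y + 1)*(y + 3)*(y^3 + 3*y^2 - 6*y - 8) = (y + 1)^2*(y + 3)*(y^2 + 2*y - 8) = (y - 2)*(y + 1)^2*(y + 3)*(y + 4)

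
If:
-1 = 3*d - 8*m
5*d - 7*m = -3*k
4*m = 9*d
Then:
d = 1/15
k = 43/180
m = 3/20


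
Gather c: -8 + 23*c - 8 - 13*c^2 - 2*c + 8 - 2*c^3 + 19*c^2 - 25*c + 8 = -2*c^3 + 6*c^2 - 4*c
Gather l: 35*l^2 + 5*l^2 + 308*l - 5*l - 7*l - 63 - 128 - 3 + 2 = 40*l^2 + 296*l - 192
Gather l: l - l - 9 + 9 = 0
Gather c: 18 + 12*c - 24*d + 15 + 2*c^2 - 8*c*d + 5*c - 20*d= 2*c^2 + c*(17 - 8*d) - 44*d + 33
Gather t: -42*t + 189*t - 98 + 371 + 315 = 147*t + 588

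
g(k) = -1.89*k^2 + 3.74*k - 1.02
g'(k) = 3.74 - 3.78*k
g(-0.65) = -4.25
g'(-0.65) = 6.20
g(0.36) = 0.08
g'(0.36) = 2.38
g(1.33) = 0.61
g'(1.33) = -1.29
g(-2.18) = -18.16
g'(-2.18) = 11.98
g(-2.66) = -24.34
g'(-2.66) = 13.79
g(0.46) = 0.30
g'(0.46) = 2.00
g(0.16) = -0.47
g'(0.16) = 3.14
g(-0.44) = -3.03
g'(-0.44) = 5.40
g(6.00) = -46.62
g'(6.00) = -18.94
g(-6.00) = -91.50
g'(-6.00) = 26.42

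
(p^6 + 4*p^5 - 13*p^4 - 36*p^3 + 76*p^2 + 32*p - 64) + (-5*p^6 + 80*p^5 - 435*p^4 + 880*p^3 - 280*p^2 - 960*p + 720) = -4*p^6 + 84*p^5 - 448*p^4 + 844*p^3 - 204*p^2 - 928*p + 656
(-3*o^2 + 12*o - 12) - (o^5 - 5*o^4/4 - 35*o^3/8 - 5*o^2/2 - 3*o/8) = -o^5 + 5*o^4/4 + 35*o^3/8 - o^2/2 + 99*o/8 - 12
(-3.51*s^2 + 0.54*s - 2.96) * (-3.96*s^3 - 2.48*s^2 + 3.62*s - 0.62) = 13.8996*s^5 + 6.5664*s^4 - 2.3238*s^3 + 11.4718*s^2 - 11.05*s + 1.8352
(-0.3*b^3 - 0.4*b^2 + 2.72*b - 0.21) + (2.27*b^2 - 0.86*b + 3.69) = -0.3*b^3 + 1.87*b^2 + 1.86*b + 3.48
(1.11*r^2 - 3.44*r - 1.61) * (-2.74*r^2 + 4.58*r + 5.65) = -3.0414*r^4 + 14.5094*r^3 - 5.0723*r^2 - 26.8098*r - 9.0965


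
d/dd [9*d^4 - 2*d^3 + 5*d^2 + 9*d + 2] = 36*d^3 - 6*d^2 + 10*d + 9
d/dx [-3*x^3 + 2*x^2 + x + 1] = -9*x^2 + 4*x + 1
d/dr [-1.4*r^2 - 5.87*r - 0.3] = -2.8*r - 5.87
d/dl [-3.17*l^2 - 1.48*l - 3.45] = -6.34*l - 1.48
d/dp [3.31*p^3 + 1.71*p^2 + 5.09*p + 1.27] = 9.93*p^2 + 3.42*p + 5.09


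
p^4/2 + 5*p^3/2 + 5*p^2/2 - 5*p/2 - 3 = (p/2 + 1)*(p - 1)*(p + 1)*(p + 3)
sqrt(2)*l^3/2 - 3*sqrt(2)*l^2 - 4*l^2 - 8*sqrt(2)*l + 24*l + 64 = (l - 8)*(l - 4*sqrt(2))*(sqrt(2)*l/2 + sqrt(2))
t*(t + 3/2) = t^2 + 3*t/2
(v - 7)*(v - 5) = v^2 - 12*v + 35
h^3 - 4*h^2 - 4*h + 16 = (h - 4)*(h - 2)*(h + 2)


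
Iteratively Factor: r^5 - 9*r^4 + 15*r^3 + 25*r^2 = (r + 1)*(r^4 - 10*r^3 + 25*r^2) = r*(r + 1)*(r^3 - 10*r^2 + 25*r) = r^2*(r + 1)*(r^2 - 10*r + 25) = r^2*(r - 5)*(r + 1)*(r - 5)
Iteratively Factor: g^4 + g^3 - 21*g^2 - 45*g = (g + 3)*(g^3 - 2*g^2 - 15*g) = (g - 5)*(g + 3)*(g^2 + 3*g) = (g - 5)*(g + 3)^2*(g)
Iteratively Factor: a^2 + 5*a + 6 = (a + 2)*(a + 3)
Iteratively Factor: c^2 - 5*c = (c - 5)*(c)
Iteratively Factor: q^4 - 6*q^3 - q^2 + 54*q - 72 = (q - 3)*(q^3 - 3*q^2 - 10*q + 24) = (q - 4)*(q - 3)*(q^2 + q - 6) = (q - 4)*(q - 3)*(q - 2)*(q + 3)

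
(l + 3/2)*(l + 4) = l^2 + 11*l/2 + 6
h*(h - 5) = h^2 - 5*h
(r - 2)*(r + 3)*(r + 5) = r^3 + 6*r^2 - r - 30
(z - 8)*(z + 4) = z^2 - 4*z - 32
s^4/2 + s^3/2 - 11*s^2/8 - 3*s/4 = s*(s/2 + 1)*(s - 3/2)*(s + 1/2)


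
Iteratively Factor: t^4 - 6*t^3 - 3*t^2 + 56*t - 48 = (t - 4)*(t^3 - 2*t^2 - 11*t + 12) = (t - 4)*(t - 1)*(t^2 - t - 12) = (t - 4)*(t - 1)*(t + 3)*(t - 4)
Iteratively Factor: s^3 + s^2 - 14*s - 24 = (s + 3)*(s^2 - 2*s - 8) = (s - 4)*(s + 3)*(s + 2)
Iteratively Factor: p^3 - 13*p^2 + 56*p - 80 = (p - 4)*(p^2 - 9*p + 20) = (p - 5)*(p - 4)*(p - 4)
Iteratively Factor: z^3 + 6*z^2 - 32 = (z + 4)*(z^2 + 2*z - 8) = (z - 2)*(z + 4)*(z + 4)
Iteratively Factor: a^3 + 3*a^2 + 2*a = (a + 2)*(a^2 + a) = (a + 1)*(a + 2)*(a)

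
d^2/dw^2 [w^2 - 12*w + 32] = 2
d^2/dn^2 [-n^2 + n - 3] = -2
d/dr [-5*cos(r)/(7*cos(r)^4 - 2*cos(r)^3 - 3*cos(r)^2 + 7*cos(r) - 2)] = 20*(-21*cos(r)^4 + 4*cos(r)^3 + 3*cos(r)^2 - 2)*sin(r)/(-14*sin(r)^4 + 22*sin(r)^2 - 11*cos(r) + cos(3*r) - 4)^2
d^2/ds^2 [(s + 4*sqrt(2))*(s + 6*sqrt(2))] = 2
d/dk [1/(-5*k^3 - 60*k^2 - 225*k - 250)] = 3*(k^2 + 8*k + 15)/(5*(k^3 + 12*k^2 + 45*k + 50)^2)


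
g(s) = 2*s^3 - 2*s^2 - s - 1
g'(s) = 6*s^2 - 4*s - 1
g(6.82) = 533.58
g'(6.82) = 250.79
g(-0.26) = -0.91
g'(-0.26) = 0.45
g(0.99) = -2.01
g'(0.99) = 0.92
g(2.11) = 6.77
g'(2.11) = 17.27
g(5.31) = 236.74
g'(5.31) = 146.94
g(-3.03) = -71.97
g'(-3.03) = 66.21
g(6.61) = 482.62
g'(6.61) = 234.71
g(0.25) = -1.34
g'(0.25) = -1.62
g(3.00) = 32.00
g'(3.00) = 41.00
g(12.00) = 3155.00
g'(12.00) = 815.00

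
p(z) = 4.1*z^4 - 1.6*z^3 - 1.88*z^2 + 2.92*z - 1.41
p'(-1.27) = -33.64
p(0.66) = 0.02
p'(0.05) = 2.72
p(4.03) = 956.55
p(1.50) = 14.10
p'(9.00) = 11535.88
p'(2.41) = 195.54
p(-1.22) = 4.22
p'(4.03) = 983.20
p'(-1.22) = -29.42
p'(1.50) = 41.83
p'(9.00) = 11535.88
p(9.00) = 25606.29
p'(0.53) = 2.02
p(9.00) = 25606.29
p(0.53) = -0.31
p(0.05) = -1.27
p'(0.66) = 3.06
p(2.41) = 110.62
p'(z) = 16.4*z^3 - 4.8*z^2 - 3.76*z + 2.92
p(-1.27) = 5.79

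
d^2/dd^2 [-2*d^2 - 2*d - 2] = -4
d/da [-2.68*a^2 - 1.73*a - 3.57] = -5.36*a - 1.73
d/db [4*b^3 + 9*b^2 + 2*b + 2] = 12*b^2 + 18*b + 2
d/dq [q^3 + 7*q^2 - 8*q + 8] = 3*q^2 + 14*q - 8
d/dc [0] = 0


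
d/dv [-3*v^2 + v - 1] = 1 - 6*v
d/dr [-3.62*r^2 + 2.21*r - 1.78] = 2.21 - 7.24*r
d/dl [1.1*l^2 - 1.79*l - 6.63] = 2.2*l - 1.79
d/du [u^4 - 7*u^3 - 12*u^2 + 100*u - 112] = 4*u^3 - 21*u^2 - 24*u + 100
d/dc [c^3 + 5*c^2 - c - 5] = 3*c^2 + 10*c - 1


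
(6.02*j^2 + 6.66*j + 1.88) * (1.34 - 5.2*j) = -31.304*j^3 - 26.5652*j^2 - 0.851599999999999*j + 2.5192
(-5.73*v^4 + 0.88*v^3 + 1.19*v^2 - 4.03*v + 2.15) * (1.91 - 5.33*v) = 30.5409*v^5 - 15.6347*v^4 - 4.6619*v^3 + 23.7528*v^2 - 19.1568*v + 4.1065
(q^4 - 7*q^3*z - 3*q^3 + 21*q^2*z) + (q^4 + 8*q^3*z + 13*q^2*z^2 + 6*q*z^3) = 2*q^4 + q^3*z - 3*q^3 + 13*q^2*z^2 + 21*q^2*z + 6*q*z^3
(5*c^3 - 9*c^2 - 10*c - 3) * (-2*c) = -10*c^4 + 18*c^3 + 20*c^2 + 6*c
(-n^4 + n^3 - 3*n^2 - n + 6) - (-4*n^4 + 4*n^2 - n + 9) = 3*n^4 + n^3 - 7*n^2 - 3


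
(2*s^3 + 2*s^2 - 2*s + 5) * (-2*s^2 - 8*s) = -4*s^5 - 20*s^4 - 12*s^3 + 6*s^2 - 40*s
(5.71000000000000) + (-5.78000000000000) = -0.0700000000000003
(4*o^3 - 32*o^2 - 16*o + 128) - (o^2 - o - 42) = 4*o^3 - 33*o^2 - 15*o + 170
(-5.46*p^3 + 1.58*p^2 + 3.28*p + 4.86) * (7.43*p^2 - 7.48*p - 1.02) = -40.5678*p^5 + 52.5802*p^4 + 18.1212*p^3 + 9.9638*p^2 - 39.6984*p - 4.9572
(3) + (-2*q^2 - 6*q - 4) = -2*q^2 - 6*q - 1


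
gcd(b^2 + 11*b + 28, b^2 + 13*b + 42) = b + 7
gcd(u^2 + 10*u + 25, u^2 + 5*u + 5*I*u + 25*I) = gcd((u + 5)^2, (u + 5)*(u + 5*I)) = u + 5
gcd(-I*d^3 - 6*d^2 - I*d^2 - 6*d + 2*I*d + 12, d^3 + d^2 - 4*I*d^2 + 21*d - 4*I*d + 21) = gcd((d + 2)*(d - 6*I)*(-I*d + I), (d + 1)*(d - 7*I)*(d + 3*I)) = 1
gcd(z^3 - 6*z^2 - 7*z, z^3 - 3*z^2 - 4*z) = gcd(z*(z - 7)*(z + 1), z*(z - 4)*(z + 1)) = z^2 + z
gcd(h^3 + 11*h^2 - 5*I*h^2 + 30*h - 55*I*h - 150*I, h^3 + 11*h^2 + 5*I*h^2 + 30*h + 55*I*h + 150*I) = h^2 + 11*h + 30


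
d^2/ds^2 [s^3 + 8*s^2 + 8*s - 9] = 6*s + 16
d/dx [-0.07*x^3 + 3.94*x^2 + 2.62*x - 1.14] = -0.21*x^2 + 7.88*x + 2.62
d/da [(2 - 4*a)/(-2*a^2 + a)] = -2/a^2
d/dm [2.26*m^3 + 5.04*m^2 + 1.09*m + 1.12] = 6.78*m^2 + 10.08*m + 1.09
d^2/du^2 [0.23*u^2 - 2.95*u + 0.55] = 0.460000000000000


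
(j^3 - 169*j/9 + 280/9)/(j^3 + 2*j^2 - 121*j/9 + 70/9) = (3*j - 8)/(3*j - 2)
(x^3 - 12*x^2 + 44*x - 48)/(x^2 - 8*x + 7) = (x^3 - 12*x^2 + 44*x - 48)/(x^2 - 8*x + 7)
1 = 1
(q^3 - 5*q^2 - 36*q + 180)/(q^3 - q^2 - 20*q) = (q^2 - 36)/(q*(q + 4))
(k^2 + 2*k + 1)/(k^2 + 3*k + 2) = (k + 1)/(k + 2)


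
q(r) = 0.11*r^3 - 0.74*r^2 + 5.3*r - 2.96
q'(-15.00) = 101.75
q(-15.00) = -620.21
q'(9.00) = 18.71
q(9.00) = 64.99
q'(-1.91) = 9.33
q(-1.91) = -16.55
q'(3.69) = 4.33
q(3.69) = 12.05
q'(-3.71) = 15.33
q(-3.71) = -38.43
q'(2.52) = 3.67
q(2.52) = 7.46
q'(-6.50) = 28.86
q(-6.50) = -98.88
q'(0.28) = 4.91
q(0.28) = -1.53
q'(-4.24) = 17.51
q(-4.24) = -47.12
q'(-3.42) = 14.22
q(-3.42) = -34.14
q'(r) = 0.33*r^2 - 1.48*r + 5.3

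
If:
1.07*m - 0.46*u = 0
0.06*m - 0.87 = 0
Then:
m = 14.50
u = 33.73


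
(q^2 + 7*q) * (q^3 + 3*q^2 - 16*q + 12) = q^5 + 10*q^4 + 5*q^3 - 100*q^2 + 84*q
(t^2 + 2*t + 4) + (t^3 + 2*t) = t^3 + t^2 + 4*t + 4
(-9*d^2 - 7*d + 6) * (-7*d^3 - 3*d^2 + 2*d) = 63*d^5 + 76*d^4 - 39*d^3 - 32*d^2 + 12*d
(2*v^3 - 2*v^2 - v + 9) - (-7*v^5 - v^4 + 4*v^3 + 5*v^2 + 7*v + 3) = 7*v^5 + v^4 - 2*v^3 - 7*v^2 - 8*v + 6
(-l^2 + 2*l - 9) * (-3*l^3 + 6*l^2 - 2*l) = 3*l^5 - 12*l^4 + 41*l^3 - 58*l^2 + 18*l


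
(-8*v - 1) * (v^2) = -8*v^3 - v^2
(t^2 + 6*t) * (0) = 0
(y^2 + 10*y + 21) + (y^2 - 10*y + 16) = 2*y^2 + 37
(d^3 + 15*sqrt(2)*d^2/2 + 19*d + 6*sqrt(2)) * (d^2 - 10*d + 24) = d^5 - 10*d^4 + 15*sqrt(2)*d^4/2 - 75*sqrt(2)*d^3 + 43*d^3 - 190*d^2 + 186*sqrt(2)*d^2 - 60*sqrt(2)*d + 456*d + 144*sqrt(2)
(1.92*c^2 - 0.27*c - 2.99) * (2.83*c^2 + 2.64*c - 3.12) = 5.4336*c^4 + 4.3047*c^3 - 15.1649*c^2 - 7.0512*c + 9.3288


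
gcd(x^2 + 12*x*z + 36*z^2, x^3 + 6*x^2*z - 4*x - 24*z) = x + 6*z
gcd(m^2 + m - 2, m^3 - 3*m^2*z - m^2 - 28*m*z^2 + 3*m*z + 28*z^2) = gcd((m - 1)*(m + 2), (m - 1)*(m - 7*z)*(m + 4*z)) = m - 1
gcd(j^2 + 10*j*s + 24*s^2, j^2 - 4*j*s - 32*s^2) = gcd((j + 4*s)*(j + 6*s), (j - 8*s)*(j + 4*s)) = j + 4*s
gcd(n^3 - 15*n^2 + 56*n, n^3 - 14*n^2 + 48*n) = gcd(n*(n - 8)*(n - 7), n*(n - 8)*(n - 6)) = n^2 - 8*n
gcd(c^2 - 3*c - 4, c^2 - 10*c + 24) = c - 4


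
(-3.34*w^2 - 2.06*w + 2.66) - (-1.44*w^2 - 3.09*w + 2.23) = -1.9*w^2 + 1.03*w + 0.43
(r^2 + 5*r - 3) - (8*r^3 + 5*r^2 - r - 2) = -8*r^3 - 4*r^2 + 6*r - 1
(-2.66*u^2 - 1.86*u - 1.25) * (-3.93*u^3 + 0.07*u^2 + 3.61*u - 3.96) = 10.4538*u^5 + 7.1236*u^4 - 4.8203*u^3 + 3.7315*u^2 + 2.8531*u + 4.95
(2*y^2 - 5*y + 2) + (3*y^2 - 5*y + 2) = 5*y^2 - 10*y + 4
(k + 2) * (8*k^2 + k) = 8*k^3 + 17*k^2 + 2*k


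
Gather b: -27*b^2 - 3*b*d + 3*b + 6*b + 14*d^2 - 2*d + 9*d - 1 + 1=-27*b^2 + b*(9 - 3*d) + 14*d^2 + 7*d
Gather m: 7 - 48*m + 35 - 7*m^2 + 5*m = -7*m^2 - 43*m + 42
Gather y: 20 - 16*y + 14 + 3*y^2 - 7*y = 3*y^2 - 23*y + 34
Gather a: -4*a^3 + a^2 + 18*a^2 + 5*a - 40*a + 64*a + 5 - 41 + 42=-4*a^3 + 19*a^2 + 29*a + 6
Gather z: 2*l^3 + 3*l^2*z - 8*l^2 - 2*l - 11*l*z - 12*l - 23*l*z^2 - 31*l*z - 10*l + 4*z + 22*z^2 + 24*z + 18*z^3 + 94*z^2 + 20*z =2*l^3 - 8*l^2 - 24*l + 18*z^3 + z^2*(116 - 23*l) + z*(3*l^2 - 42*l + 48)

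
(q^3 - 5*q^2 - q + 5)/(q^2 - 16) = (q^3 - 5*q^2 - q + 5)/(q^2 - 16)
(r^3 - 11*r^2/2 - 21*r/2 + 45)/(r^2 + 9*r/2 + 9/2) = (2*r^2 - 17*r + 30)/(2*r + 3)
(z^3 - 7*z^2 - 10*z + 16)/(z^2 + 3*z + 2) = (z^2 - 9*z + 8)/(z + 1)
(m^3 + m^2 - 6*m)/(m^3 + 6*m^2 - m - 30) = m/(m + 5)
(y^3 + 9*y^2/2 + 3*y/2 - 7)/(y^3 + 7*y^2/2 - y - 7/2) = (y + 2)/(y + 1)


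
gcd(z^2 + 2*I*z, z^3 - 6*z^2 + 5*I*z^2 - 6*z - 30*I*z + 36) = z + 2*I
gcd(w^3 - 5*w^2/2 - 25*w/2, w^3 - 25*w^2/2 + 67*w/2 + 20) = w - 5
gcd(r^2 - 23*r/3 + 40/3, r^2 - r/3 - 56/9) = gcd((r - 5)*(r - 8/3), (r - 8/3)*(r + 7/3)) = r - 8/3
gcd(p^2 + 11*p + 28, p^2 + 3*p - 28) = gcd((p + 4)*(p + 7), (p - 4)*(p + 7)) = p + 7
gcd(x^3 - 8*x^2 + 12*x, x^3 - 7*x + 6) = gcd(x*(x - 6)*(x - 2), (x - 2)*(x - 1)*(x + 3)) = x - 2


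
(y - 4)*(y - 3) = y^2 - 7*y + 12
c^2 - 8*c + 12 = (c - 6)*(c - 2)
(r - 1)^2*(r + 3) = r^3 + r^2 - 5*r + 3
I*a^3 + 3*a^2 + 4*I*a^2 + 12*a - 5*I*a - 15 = (a + 5)*(a - 3*I)*(I*a - I)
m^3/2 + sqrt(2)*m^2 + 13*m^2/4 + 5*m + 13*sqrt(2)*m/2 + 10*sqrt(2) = (m/2 + sqrt(2))*(m + 5/2)*(m + 4)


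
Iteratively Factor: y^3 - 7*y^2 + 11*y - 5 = (y - 1)*(y^2 - 6*y + 5) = (y - 5)*(y - 1)*(y - 1)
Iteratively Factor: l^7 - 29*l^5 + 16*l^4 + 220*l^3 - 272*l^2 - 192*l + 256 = (l - 1)*(l^6 + l^5 - 28*l^4 - 12*l^3 + 208*l^2 - 64*l - 256) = (l - 1)*(l + 1)*(l^5 - 28*l^3 + 16*l^2 + 192*l - 256) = (l - 4)*(l - 1)*(l + 1)*(l^4 + 4*l^3 - 12*l^2 - 32*l + 64) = (l - 4)*(l - 2)*(l - 1)*(l + 1)*(l^3 + 6*l^2 - 32) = (l - 4)*(l - 2)*(l - 1)*(l + 1)*(l + 4)*(l^2 + 2*l - 8) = (l - 4)*(l - 2)^2*(l - 1)*(l + 1)*(l + 4)*(l + 4)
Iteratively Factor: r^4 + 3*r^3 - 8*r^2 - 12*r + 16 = (r - 1)*(r^3 + 4*r^2 - 4*r - 16) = (r - 1)*(r + 4)*(r^2 - 4) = (r - 2)*(r - 1)*(r + 4)*(r + 2)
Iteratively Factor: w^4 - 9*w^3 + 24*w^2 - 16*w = (w - 1)*(w^3 - 8*w^2 + 16*w) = (w - 4)*(w - 1)*(w^2 - 4*w) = (w - 4)^2*(w - 1)*(w)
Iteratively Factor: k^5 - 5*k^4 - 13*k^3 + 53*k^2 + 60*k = (k - 4)*(k^4 - k^3 - 17*k^2 - 15*k) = (k - 4)*(k + 3)*(k^3 - 4*k^2 - 5*k) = (k - 4)*(k + 1)*(k + 3)*(k^2 - 5*k) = k*(k - 4)*(k + 1)*(k + 3)*(k - 5)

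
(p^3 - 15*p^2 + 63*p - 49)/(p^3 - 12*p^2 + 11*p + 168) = (p^2 - 8*p + 7)/(p^2 - 5*p - 24)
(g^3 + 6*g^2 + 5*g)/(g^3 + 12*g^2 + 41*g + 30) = g/(g + 6)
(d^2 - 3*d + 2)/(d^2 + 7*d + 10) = (d^2 - 3*d + 2)/(d^2 + 7*d + 10)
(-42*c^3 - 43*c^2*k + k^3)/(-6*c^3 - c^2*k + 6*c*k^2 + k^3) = (7*c - k)/(c - k)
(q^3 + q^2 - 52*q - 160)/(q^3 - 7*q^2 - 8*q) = (q^2 + 9*q + 20)/(q*(q + 1))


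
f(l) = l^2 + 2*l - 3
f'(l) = 2*l + 2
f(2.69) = 9.62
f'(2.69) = 7.38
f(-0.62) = -3.86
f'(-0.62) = 0.76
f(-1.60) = -3.64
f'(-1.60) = -1.20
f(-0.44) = -3.69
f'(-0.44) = 1.12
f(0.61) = -1.41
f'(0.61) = 3.22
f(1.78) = 3.73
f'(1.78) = 5.56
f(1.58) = 2.66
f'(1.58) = 5.16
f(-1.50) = -3.75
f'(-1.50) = -1.00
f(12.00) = 165.00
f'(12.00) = 26.00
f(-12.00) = 117.00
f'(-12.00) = -22.00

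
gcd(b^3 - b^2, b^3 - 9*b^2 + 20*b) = b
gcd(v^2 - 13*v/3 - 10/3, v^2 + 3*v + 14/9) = v + 2/3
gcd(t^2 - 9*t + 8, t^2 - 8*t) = t - 8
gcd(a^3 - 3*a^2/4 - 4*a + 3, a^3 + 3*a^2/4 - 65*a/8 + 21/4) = a^2 - 11*a/4 + 3/2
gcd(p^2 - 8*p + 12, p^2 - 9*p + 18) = p - 6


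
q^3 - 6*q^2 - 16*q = q*(q - 8)*(q + 2)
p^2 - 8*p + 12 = (p - 6)*(p - 2)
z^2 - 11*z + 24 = (z - 8)*(z - 3)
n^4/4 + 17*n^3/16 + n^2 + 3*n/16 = n*(n/4 + 1/4)*(n + 1/4)*(n + 3)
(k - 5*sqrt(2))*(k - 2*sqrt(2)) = k^2 - 7*sqrt(2)*k + 20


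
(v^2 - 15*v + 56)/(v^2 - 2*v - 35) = (v - 8)/(v + 5)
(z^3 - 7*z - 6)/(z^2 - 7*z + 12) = (z^2 + 3*z + 2)/(z - 4)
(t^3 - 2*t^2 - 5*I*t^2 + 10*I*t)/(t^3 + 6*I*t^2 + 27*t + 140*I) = t*(t - 2)/(t^2 + 11*I*t - 28)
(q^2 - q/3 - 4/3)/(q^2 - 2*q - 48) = (-3*q^2 + q + 4)/(3*(-q^2 + 2*q + 48))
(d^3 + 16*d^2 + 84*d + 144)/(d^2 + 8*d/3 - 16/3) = 3*(d^2 + 12*d + 36)/(3*d - 4)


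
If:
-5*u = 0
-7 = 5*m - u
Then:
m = -7/5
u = 0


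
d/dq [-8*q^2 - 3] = -16*q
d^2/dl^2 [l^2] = 2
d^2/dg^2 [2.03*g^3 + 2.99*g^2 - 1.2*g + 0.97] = 12.18*g + 5.98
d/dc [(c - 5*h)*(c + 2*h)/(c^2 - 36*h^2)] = h*(3*c^2 - 52*c*h + 108*h^2)/(c^4 - 72*c^2*h^2 + 1296*h^4)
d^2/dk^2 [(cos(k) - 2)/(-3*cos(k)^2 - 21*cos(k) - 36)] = (9*(1 - cos(2*k))^2*cos(k)/4 - 15*(1 - cos(2*k))^2/4 + 761*cos(k)/2 - 52*cos(2*k) - 27*cos(3*k) - cos(5*k)/2 + 279)/(3*(cos(k) + 3)^3*(cos(k) + 4)^3)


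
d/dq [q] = 1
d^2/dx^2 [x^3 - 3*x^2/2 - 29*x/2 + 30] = 6*x - 3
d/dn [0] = 0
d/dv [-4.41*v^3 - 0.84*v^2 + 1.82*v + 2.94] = -13.23*v^2 - 1.68*v + 1.82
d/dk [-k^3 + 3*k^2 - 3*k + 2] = -3*k^2 + 6*k - 3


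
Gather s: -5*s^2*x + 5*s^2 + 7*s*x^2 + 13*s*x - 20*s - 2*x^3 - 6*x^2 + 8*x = s^2*(5 - 5*x) + s*(7*x^2 + 13*x - 20) - 2*x^3 - 6*x^2 + 8*x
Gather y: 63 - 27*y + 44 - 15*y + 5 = 112 - 42*y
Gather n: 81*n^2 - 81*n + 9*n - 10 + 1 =81*n^2 - 72*n - 9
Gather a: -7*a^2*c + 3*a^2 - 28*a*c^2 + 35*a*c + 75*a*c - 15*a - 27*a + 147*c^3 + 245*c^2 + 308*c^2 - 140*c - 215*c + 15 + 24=a^2*(3 - 7*c) + a*(-28*c^2 + 110*c - 42) + 147*c^3 + 553*c^2 - 355*c + 39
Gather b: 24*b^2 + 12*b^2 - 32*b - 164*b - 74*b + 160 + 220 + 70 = 36*b^2 - 270*b + 450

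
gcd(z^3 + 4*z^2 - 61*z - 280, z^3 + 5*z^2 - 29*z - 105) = z + 7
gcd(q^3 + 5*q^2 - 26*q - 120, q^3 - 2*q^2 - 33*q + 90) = q^2 + q - 30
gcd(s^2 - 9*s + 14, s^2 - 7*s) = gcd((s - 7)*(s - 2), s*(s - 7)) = s - 7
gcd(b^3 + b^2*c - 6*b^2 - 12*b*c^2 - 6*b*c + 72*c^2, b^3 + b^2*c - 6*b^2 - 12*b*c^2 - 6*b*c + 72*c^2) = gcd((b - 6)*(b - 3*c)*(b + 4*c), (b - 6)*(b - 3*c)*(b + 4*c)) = b^3 + b^2*c - 6*b^2 - 12*b*c^2 - 6*b*c + 72*c^2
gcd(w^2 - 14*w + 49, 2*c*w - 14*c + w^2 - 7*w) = w - 7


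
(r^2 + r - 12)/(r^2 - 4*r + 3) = (r + 4)/(r - 1)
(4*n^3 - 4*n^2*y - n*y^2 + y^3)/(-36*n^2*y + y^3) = (-4*n^3 + 4*n^2*y + n*y^2 - y^3)/(y*(36*n^2 - y^2))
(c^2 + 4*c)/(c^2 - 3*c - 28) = c/(c - 7)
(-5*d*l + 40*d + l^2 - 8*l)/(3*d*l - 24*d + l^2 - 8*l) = (-5*d + l)/(3*d + l)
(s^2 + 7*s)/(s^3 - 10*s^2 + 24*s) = (s + 7)/(s^2 - 10*s + 24)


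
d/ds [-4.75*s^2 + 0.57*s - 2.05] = 0.57 - 9.5*s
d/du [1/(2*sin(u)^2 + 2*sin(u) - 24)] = -(2*sin(u) + 1)*cos(u)/(2*(sin(u)^2 + sin(u) - 12)^2)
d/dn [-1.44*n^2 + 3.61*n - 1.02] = 3.61 - 2.88*n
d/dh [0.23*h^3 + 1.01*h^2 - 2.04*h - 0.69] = 0.69*h^2 + 2.02*h - 2.04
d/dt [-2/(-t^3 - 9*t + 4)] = 6*(-t^2 - 3)/(t^3 + 9*t - 4)^2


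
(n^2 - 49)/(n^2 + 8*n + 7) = (n - 7)/(n + 1)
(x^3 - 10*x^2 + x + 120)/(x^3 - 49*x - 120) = (x - 5)/(x + 5)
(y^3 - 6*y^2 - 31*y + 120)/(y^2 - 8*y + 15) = (y^2 - 3*y - 40)/(y - 5)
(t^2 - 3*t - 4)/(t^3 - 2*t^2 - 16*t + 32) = (t + 1)/(t^2 + 2*t - 8)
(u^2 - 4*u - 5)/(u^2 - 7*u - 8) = (u - 5)/(u - 8)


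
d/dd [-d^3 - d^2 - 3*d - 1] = -3*d^2 - 2*d - 3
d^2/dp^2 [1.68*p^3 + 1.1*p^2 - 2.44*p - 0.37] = 10.08*p + 2.2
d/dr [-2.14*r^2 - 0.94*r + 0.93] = -4.28*r - 0.94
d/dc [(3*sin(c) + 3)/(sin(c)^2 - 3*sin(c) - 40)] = 3*(-2*sin(c) + cos(c)^2 - 38)*cos(c)/((sin(c) - 8)^2*(sin(c) + 5)^2)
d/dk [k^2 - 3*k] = 2*k - 3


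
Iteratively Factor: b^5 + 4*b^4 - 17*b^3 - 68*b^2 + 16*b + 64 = (b + 4)*(b^4 - 17*b^2 + 16) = (b + 1)*(b + 4)*(b^3 - b^2 - 16*b + 16) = (b - 1)*(b + 1)*(b + 4)*(b^2 - 16) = (b - 1)*(b + 1)*(b + 4)^2*(b - 4)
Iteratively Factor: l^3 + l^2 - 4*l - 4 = (l + 2)*(l^2 - l - 2) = (l - 2)*(l + 2)*(l + 1)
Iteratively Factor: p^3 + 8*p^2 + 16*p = (p + 4)*(p^2 + 4*p) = p*(p + 4)*(p + 4)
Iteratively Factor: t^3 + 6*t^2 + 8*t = (t + 4)*(t^2 + 2*t) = t*(t + 4)*(t + 2)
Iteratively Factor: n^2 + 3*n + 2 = (n + 1)*(n + 2)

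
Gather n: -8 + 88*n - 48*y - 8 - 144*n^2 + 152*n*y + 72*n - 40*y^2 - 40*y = -144*n^2 + n*(152*y + 160) - 40*y^2 - 88*y - 16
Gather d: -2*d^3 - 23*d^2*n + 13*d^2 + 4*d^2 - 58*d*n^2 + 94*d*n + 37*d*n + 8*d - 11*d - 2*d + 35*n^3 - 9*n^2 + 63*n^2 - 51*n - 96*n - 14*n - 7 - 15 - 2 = -2*d^3 + d^2*(17 - 23*n) + d*(-58*n^2 + 131*n - 5) + 35*n^3 + 54*n^2 - 161*n - 24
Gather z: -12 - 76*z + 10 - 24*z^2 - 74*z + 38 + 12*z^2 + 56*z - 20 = -12*z^2 - 94*z + 16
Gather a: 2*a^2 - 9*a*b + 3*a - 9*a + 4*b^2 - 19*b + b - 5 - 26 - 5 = 2*a^2 + a*(-9*b - 6) + 4*b^2 - 18*b - 36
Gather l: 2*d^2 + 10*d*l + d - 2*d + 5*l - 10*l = 2*d^2 - d + l*(10*d - 5)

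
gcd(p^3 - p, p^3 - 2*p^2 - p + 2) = p^2 - 1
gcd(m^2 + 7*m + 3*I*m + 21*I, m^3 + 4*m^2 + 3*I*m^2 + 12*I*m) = m + 3*I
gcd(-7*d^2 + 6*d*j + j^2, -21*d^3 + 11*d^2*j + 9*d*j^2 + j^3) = 7*d^2 - 6*d*j - j^2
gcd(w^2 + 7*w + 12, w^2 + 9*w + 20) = w + 4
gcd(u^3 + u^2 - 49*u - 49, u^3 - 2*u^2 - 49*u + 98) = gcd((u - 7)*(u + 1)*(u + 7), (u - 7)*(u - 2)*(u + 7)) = u^2 - 49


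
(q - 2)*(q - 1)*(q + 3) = q^3 - 7*q + 6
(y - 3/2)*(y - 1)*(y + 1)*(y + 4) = y^4 + 5*y^3/2 - 7*y^2 - 5*y/2 + 6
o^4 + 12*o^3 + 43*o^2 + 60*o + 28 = (o + 1)*(o + 2)^2*(o + 7)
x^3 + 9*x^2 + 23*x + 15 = (x + 1)*(x + 3)*(x + 5)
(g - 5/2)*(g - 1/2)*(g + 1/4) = g^3 - 11*g^2/4 + g/2 + 5/16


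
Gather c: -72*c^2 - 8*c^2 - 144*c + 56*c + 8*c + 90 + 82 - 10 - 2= -80*c^2 - 80*c + 160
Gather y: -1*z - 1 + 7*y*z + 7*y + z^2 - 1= y*(7*z + 7) + z^2 - z - 2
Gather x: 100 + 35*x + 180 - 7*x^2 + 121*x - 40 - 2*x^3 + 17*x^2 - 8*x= -2*x^3 + 10*x^2 + 148*x + 240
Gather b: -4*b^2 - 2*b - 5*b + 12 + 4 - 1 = -4*b^2 - 7*b + 15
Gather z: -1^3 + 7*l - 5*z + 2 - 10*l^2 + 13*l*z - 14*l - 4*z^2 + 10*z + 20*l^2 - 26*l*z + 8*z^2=10*l^2 - 7*l + 4*z^2 + z*(5 - 13*l) + 1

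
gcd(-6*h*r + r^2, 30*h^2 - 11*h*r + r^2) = -6*h + r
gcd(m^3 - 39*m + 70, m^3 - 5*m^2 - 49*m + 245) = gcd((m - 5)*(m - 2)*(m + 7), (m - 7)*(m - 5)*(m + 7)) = m^2 + 2*m - 35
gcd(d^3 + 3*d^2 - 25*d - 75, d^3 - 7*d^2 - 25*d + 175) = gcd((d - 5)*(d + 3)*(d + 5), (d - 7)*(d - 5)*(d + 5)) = d^2 - 25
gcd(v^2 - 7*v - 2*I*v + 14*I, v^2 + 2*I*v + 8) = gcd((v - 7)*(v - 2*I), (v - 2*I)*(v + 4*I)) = v - 2*I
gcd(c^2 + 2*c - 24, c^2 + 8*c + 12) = c + 6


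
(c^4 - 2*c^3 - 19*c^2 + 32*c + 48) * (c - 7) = c^5 - 9*c^4 - 5*c^3 + 165*c^2 - 176*c - 336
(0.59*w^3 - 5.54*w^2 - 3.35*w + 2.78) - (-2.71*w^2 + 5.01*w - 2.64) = 0.59*w^3 - 2.83*w^2 - 8.36*w + 5.42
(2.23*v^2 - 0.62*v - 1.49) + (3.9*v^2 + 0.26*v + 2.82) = 6.13*v^2 - 0.36*v + 1.33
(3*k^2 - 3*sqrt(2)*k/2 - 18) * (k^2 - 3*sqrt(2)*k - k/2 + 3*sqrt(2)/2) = 3*k^4 - 21*sqrt(2)*k^3/2 - 3*k^3/2 - 9*k^2 + 21*sqrt(2)*k^2/4 + 9*k/2 + 54*sqrt(2)*k - 27*sqrt(2)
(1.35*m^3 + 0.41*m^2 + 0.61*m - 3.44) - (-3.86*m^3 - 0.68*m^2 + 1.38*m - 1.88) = 5.21*m^3 + 1.09*m^2 - 0.77*m - 1.56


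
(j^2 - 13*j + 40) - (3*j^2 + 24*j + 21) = -2*j^2 - 37*j + 19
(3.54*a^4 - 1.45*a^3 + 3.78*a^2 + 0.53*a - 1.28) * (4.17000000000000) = 14.7618*a^4 - 6.0465*a^3 + 15.7626*a^2 + 2.2101*a - 5.3376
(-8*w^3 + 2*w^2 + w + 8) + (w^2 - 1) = -8*w^3 + 3*w^2 + w + 7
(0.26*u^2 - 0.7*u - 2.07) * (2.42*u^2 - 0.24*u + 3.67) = 0.6292*u^4 - 1.7564*u^3 - 3.8872*u^2 - 2.0722*u - 7.5969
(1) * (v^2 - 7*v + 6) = v^2 - 7*v + 6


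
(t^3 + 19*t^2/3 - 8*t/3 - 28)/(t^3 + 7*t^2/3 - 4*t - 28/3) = (t + 6)/(t + 2)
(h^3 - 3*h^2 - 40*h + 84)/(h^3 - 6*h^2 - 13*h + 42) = (h + 6)/(h + 3)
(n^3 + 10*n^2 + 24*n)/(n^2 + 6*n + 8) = n*(n + 6)/(n + 2)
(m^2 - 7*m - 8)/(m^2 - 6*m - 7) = (m - 8)/(m - 7)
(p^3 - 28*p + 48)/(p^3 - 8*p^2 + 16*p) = (p^2 + 4*p - 12)/(p*(p - 4))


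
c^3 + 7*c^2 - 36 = (c - 2)*(c + 3)*(c + 6)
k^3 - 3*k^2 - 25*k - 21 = (k - 7)*(k + 1)*(k + 3)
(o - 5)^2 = o^2 - 10*o + 25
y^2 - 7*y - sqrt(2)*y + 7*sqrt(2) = (y - 7)*(y - sqrt(2))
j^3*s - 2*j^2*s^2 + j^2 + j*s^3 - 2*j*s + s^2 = (-j + s)^2*(j*s + 1)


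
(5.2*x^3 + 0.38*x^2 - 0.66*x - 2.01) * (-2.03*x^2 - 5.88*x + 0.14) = -10.556*x^5 - 31.3474*x^4 - 0.1666*x^3 + 8.0143*x^2 + 11.7264*x - 0.2814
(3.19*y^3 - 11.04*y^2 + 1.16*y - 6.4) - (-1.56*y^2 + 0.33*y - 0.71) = 3.19*y^3 - 9.48*y^2 + 0.83*y - 5.69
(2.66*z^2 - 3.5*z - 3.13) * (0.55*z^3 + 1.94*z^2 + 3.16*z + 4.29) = 1.463*z^5 + 3.2354*z^4 - 0.105899999999998*z^3 - 5.7208*z^2 - 24.9058*z - 13.4277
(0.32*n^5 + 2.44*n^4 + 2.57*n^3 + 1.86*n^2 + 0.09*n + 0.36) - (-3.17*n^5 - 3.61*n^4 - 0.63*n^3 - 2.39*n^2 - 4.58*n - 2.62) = 3.49*n^5 + 6.05*n^4 + 3.2*n^3 + 4.25*n^2 + 4.67*n + 2.98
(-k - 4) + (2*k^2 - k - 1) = 2*k^2 - 2*k - 5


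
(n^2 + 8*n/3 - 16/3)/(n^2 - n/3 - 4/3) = (n + 4)/(n + 1)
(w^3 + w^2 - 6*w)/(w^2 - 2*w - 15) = w*(w - 2)/(w - 5)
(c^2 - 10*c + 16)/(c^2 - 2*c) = (c - 8)/c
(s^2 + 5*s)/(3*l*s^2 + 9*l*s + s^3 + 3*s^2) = (s + 5)/(3*l*s + 9*l + s^2 + 3*s)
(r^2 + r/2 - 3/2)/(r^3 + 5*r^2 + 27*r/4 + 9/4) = 2*(r - 1)/(2*r^2 + 7*r + 3)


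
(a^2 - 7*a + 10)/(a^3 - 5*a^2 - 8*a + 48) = (a^2 - 7*a + 10)/(a^3 - 5*a^2 - 8*a + 48)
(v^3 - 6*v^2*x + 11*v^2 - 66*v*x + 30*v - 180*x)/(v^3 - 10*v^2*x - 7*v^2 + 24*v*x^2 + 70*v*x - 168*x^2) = (-v^2 - 11*v - 30)/(-v^2 + 4*v*x + 7*v - 28*x)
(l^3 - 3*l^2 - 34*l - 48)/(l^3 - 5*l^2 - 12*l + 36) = (l^2 - 6*l - 16)/(l^2 - 8*l + 12)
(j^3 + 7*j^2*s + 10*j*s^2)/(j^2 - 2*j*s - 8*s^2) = j*(-j - 5*s)/(-j + 4*s)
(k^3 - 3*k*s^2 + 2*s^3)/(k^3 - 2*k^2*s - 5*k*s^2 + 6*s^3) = (-k + s)/(-k + 3*s)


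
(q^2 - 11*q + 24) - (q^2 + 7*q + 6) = 18 - 18*q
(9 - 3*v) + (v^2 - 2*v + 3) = v^2 - 5*v + 12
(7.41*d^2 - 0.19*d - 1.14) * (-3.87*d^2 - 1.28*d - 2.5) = -28.6767*d^4 - 8.7495*d^3 - 13.87*d^2 + 1.9342*d + 2.85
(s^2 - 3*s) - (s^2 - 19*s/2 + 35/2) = 13*s/2 - 35/2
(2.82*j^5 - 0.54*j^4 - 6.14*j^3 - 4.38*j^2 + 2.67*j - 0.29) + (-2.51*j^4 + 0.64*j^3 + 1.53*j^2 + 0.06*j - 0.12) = 2.82*j^5 - 3.05*j^4 - 5.5*j^3 - 2.85*j^2 + 2.73*j - 0.41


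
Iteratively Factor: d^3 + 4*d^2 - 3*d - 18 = (d - 2)*(d^2 + 6*d + 9) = (d - 2)*(d + 3)*(d + 3)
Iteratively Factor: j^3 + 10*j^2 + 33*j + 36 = (j + 4)*(j^2 + 6*j + 9) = (j + 3)*(j + 4)*(j + 3)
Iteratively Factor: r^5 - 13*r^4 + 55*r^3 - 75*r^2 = (r - 5)*(r^4 - 8*r^3 + 15*r^2) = (r - 5)*(r - 3)*(r^3 - 5*r^2) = r*(r - 5)*(r - 3)*(r^2 - 5*r) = r*(r - 5)^2*(r - 3)*(r)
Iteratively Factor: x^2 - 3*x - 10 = (x - 5)*(x + 2)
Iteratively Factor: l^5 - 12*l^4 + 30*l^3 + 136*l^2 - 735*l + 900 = (l - 3)*(l^4 - 9*l^3 + 3*l^2 + 145*l - 300) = (l - 3)*(l + 4)*(l^3 - 13*l^2 + 55*l - 75) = (l - 5)*(l - 3)*(l + 4)*(l^2 - 8*l + 15) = (l - 5)*(l - 3)^2*(l + 4)*(l - 5)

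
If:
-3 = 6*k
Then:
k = -1/2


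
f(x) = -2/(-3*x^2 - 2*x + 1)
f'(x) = -2*(6*x + 2)/(-3*x^2 - 2*x + 1)^2 = 4*(-3*x - 1)/(3*x^2 + 2*x - 1)^2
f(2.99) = 0.06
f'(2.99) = -0.04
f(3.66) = 0.04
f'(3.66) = -0.02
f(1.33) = 0.29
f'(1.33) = -0.41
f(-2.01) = 0.28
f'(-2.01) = 0.40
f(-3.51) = 0.07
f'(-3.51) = 0.05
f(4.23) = 0.03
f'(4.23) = -0.01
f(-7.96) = 0.01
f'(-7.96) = 0.00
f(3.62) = 0.04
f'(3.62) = -0.02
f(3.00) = 0.06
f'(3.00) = -0.04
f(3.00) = 0.06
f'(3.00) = -0.04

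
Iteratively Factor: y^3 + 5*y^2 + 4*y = (y + 4)*(y^2 + y) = y*(y + 4)*(y + 1)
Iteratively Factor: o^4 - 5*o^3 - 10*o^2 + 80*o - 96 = (o - 4)*(o^3 - o^2 - 14*o + 24) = (o - 4)*(o - 3)*(o^2 + 2*o - 8) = (o - 4)*(o - 3)*(o + 4)*(o - 2)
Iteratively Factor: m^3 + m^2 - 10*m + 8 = (m - 2)*(m^2 + 3*m - 4) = (m - 2)*(m - 1)*(m + 4)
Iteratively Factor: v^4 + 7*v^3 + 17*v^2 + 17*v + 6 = (v + 1)*(v^3 + 6*v^2 + 11*v + 6) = (v + 1)*(v + 3)*(v^2 + 3*v + 2) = (v + 1)^2*(v + 3)*(v + 2)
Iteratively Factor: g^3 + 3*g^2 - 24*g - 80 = (g + 4)*(g^2 - g - 20) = (g - 5)*(g + 4)*(g + 4)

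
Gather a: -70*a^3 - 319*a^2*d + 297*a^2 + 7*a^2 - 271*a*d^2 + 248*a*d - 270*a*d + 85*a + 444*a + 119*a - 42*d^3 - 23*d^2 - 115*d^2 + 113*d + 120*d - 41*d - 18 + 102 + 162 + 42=-70*a^3 + a^2*(304 - 319*d) + a*(-271*d^2 - 22*d + 648) - 42*d^3 - 138*d^2 + 192*d + 288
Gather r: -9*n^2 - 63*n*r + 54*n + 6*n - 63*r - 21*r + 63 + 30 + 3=-9*n^2 + 60*n + r*(-63*n - 84) + 96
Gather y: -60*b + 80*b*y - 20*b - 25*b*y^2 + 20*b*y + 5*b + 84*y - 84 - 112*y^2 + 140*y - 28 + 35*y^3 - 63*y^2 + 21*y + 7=-75*b + 35*y^3 + y^2*(-25*b - 175) + y*(100*b + 245) - 105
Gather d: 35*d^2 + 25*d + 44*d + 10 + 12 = 35*d^2 + 69*d + 22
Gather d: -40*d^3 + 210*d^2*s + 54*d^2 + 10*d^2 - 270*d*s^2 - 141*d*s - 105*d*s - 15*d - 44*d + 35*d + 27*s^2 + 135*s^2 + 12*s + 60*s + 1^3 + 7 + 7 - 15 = -40*d^3 + d^2*(210*s + 64) + d*(-270*s^2 - 246*s - 24) + 162*s^2 + 72*s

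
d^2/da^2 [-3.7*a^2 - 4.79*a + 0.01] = -7.40000000000000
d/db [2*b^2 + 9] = 4*b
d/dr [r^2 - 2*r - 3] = 2*r - 2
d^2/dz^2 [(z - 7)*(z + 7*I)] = 2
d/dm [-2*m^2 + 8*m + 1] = 8 - 4*m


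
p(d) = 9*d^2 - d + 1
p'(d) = 18*d - 1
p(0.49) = 2.67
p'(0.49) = 7.82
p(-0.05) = 1.07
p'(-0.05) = -1.90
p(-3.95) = 145.37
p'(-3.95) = -72.10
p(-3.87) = 139.66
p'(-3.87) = -70.66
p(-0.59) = 4.72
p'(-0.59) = -11.62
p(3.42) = 102.85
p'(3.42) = 60.56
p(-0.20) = 1.56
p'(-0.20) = -4.60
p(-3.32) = 103.52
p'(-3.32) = -60.76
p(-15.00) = 2041.00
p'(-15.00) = -271.00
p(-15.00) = 2041.00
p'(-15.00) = -271.00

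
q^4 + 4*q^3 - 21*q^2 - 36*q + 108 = (q - 3)*(q - 2)*(q + 3)*(q + 6)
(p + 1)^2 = p^2 + 2*p + 1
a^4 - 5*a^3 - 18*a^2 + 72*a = a*(a - 6)*(a - 3)*(a + 4)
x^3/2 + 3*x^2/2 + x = x*(x/2 + 1/2)*(x + 2)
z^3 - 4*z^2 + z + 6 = (z - 3)*(z - 2)*(z + 1)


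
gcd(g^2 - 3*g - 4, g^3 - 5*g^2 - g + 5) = g + 1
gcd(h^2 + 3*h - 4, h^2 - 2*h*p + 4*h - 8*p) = h + 4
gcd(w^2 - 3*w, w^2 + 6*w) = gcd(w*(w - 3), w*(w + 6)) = w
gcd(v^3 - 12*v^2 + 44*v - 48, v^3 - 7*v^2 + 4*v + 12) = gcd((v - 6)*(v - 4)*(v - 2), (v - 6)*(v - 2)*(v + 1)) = v^2 - 8*v + 12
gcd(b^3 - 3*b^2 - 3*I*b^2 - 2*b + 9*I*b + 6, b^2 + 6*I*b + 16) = b - 2*I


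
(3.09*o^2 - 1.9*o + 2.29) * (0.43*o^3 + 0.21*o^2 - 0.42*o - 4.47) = 1.3287*o^5 - 0.1681*o^4 - 0.7121*o^3 - 12.5334*o^2 + 7.5312*o - 10.2363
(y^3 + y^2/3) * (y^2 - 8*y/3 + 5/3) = y^5 - 7*y^4/3 + 7*y^3/9 + 5*y^2/9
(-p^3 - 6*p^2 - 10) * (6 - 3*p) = 3*p^4 + 12*p^3 - 36*p^2 + 30*p - 60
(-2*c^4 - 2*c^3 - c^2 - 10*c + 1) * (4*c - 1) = -8*c^5 - 6*c^4 - 2*c^3 - 39*c^2 + 14*c - 1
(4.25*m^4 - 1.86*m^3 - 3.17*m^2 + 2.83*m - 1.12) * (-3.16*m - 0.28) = -13.43*m^5 + 4.6876*m^4 + 10.538*m^3 - 8.0552*m^2 + 2.7468*m + 0.3136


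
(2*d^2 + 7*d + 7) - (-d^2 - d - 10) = 3*d^2 + 8*d + 17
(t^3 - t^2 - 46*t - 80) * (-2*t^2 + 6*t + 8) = -2*t^5 + 8*t^4 + 94*t^3 - 124*t^2 - 848*t - 640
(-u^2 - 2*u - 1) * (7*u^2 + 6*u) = -7*u^4 - 20*u^3 - 19*u^2 - 6*u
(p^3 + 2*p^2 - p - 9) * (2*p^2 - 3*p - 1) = 2*p^5 + p^4 - 9*p^3 - 17*p^2 + 28*p + 9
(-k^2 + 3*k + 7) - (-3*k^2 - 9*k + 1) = 2*k^2 + 12*k + 6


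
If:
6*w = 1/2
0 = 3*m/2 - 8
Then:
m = 16/3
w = 1/12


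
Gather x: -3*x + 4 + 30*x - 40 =27*x - 36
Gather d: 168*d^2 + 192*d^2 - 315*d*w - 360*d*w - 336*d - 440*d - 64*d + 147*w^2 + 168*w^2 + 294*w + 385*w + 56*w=360*d^2 + d*(-675*w - 840) + 315*w^2 + 735*w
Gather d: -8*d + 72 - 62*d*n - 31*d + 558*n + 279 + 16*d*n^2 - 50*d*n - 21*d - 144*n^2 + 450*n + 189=d*(16*n^2 - 112*n - 60) - 144*n^2 + 1008*n + 540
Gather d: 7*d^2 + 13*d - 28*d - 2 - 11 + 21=7*d^2 - 15*d + 8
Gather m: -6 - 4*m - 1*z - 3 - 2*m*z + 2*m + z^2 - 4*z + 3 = m*(-2*z - 2) + z^2 - 5*z - 6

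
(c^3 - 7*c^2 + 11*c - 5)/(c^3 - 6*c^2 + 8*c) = (c^3 - 7*c^2 + 11*c - 5)/(c*(c^2 - 6*c + 8))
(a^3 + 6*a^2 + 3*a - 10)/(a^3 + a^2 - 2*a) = (a + 5)/a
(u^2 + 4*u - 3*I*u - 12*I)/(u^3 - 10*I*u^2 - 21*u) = (u + 4)/(u*(u - 7*I))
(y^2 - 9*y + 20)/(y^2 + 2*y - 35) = (y - 4)/(y + 7)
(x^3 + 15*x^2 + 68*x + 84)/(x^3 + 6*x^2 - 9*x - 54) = (x^2 + 9*x + 14)/(x^2 - 9)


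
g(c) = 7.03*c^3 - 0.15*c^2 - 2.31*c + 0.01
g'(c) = 21.09*c^2 - 0.3*c - 2.31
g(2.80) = 146.69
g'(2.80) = 162.20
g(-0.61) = -0.23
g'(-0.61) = 5.72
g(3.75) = 359.96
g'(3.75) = 293.14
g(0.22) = -0.43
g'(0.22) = -1.36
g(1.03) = 5.15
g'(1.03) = 19.76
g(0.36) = -0.51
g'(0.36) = 0.32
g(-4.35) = -571.44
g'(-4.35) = 398.07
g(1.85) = 39.73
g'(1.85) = 69.32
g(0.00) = 0.01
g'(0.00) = -2.31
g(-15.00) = -23725.34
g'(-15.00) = 4747.44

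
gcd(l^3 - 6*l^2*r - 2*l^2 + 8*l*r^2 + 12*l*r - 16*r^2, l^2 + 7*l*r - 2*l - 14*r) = l - 2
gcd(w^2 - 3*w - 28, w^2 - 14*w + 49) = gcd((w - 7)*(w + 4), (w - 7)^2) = w - 7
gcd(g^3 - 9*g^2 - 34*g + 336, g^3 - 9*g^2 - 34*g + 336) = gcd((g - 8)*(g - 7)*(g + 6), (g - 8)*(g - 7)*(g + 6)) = g^3 - 9*g^2 - 34*g + 336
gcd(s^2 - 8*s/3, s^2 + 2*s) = s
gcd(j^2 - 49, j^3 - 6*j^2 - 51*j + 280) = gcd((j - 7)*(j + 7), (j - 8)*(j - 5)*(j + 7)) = j + 7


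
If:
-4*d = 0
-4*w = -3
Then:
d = 0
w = 3/4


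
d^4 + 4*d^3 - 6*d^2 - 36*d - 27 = (d - 3)*(d + 1)*(d + 3)^2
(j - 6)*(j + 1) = j^2 - 5*j - 6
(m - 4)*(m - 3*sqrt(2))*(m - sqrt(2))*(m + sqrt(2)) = m^4 - 3*sqrt(2)*m^3 - 4*m^3 - 2*m^2 + 12*sqrt(2)*m^2 + 8*m + 6*sqrt(2)*m - 24*sqrt(2)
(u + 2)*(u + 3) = u^2 + 5*u + 6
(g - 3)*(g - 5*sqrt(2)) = g^2 - 5*sqrt(2)*g - 3*g + 15*sqrt(2)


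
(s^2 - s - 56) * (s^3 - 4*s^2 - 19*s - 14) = s^5 - 5*s^4 - 71*s^3 + 229*s^2 + 1078*s + 784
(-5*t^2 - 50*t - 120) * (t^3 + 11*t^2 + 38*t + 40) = -5*t^5 - 105*t^4 - 860*t^3 - 3420*t^2 - 6560*t - 4800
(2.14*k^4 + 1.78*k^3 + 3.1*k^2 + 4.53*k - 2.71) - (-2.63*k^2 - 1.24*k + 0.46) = 2.14*k^4 + 1.78*k^3 + 5.73*k^2 + 5.77*k - 3.17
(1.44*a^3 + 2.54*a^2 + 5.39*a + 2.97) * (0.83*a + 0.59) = 1.1952*a^4 + 2.9578*a^3 + 5.9723*a^2 + 5.6452*a + 1.7523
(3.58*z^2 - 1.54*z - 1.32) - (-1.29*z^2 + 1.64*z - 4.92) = 4.87*z^2 - 3.18*z + 3.6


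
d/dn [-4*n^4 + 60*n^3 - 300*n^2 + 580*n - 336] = -16*n^3 + 180*n^2 - 600*n + 580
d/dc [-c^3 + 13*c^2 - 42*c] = -3*c^2 + 26*c - 42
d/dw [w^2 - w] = 2*w - 1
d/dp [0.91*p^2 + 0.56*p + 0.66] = 1.82*p + 0.56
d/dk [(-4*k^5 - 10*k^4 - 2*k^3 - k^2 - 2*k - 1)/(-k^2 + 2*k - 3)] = 2*(6*k^6 - 6*k^5 + k^4 + 56*k^3 + 7*k^2 + 2*k + 4)/(k^4 - 4*k^3 + 10*k^2 - 12*k + 9)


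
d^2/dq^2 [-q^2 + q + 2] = -2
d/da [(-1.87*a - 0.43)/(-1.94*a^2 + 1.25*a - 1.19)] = (-3.6278*a^2 - 1.6684*a + 2.7628)/(3.7636*a^4 - 4.85*a^3 + 6.1797*a^2 - 2.975*a + 1.4161)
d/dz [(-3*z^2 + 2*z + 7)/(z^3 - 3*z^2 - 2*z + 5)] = (3*z^4 - 4*z^3 - 9*z^2 + 12*z + 24)/(z^6 - 6*z^5 + 5*z^4 + 22*z^3 - 26*z^2 - 20*z + 25)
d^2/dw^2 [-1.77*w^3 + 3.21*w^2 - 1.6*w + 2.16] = 6.42 - 10.62*w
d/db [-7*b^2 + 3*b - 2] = 3 - 14*b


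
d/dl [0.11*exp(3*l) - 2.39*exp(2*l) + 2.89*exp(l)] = (0.33*exp(2*l) - 4.78*exp(l) + 2.89)*exp(l)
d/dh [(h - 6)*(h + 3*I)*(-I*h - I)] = -3*I*h^2 + h*(6 + 10*I) - 15 + 6*I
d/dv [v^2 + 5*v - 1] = 2*v + 5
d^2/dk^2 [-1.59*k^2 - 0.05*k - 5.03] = -3.18000000000000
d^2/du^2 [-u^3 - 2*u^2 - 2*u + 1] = -6*u - 4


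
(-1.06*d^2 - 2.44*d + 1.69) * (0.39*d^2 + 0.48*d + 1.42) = -0.4134*d^4 - 1.4604*d^3 - 2.0173*d^2 - 2.6536*d + 2.3998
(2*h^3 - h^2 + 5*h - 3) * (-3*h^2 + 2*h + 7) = -6*h^5 + 7*h^4 - 3*h^3 + 12*h^2 + 29*h - 21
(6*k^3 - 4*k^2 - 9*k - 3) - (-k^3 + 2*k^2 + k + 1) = 7*k^3 - 6*k^2 - 10*k - 4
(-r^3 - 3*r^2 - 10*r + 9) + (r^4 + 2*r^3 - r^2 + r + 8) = r^4 + r^3 - 4*r^2 - 9*r + 17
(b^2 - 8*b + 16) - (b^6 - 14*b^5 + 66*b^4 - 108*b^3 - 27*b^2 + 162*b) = -b^6 + 14*b^5 - 66*b^4 + 108*b^3 + 28*b^2 - 170*b + 16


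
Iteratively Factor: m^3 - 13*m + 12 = (m - 3)*(m^2 + 3*m - 4) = (m - 3)*(m + 4)*(m - 1)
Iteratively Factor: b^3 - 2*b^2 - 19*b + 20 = (b - 1)*(b^2 - b - 20) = (b - 1)*(b + 4)*(b - 5)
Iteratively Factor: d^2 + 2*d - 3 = (d + 3)*(d - 1)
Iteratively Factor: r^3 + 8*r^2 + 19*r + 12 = (r + 3)*(r^2 + 5*r + 4) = (r + 1)*(r + 3)*(r + 4)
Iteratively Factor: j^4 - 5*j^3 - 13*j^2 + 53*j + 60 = (j + 1)*(j^3 - 6*j^2 - 7*j + 60) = (j + 1)*(j + 3)*(j^2 - 9*j + 20) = (j - 5)*(j + 1)*(j + 3)*(j - 4)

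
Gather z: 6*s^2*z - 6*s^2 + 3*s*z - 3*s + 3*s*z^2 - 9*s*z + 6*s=-6*s^2 + 3*s*z^2 + 3*s + z*(6*s^2 - 6*s)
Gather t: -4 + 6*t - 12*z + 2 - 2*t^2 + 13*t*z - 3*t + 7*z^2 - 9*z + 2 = -2*t^2 + t*(13*z + 3) + 7*z^2 - 21*z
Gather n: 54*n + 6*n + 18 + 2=60*n + 20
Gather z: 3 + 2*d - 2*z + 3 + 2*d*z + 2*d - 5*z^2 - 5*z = 4*d - 5*z^2 + z*(2*d - 7) + 6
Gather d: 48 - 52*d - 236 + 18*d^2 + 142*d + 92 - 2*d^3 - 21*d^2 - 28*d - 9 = -2*d^3 - 3*d^2 + 62*d - 105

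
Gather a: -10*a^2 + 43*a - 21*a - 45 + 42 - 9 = -10*a^2 + 22*a - 12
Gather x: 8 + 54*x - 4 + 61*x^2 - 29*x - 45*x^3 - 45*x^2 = -45*x^3 + 16*x^2 + 25*x + 4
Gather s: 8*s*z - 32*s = s*(8*z - 32)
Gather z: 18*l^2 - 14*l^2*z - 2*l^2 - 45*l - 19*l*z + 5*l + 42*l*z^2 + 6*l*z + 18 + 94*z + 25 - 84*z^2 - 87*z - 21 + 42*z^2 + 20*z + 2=16*l^2 - 40*l + z^2*(42*l - 42) + z*(-14*l^2 - 13*l + 27) + 24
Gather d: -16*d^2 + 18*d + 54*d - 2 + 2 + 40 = -16*d^2 + 72*d + 40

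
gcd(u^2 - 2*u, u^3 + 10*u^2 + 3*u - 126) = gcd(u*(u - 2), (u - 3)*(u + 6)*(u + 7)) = 1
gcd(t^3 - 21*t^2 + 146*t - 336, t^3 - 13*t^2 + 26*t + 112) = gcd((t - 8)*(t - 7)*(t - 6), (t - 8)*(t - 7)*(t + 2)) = t^2 - 15*t + 56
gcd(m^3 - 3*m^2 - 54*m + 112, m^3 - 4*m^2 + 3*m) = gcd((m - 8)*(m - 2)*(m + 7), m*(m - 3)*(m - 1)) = 1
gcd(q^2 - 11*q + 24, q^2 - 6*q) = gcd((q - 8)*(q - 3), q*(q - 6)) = 1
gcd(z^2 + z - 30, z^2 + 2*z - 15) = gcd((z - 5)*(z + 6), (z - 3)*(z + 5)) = 1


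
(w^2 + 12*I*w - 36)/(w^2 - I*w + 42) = (w + 6*I)/(w - 7*I)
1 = 1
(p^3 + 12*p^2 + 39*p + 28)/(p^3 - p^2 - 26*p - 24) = (p + 7)/(p - 6)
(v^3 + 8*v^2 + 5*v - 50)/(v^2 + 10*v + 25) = v - 2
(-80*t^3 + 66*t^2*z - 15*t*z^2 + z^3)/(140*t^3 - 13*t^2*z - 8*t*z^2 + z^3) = (16*t^2 - 10*t*z + z^2)/(-28*t^2 - 3*t*z + z^2)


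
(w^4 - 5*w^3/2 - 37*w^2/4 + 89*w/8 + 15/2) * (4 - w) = -w^5 + 13*w^4/2 - 3*w^3/4 - 385*w^2/8 + 37*w + 30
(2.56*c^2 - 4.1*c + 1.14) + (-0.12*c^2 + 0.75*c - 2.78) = 2.44*c^2 - 3.35*c - 1.64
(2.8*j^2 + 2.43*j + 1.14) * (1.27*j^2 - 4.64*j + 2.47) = 3.556*j^4 - 9.9059*j^3 - 2.9114*j^2 + 0.712500000000001*j + 2.8158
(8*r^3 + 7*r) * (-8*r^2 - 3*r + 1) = -64*r^5 - 24*r^4 - 48*r^3 - 21*r^2 + 7*r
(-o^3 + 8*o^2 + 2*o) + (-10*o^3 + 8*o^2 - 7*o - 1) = -11*o^3 + 16*o^2 - 5*o - 1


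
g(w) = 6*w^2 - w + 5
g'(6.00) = 71.00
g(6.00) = 215.00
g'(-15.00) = -181.00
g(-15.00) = 1370.00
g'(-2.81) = -34.72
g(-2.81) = 55.19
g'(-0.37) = -5.44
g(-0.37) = 6.19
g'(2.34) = 27.08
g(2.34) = 35.51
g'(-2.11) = -26.32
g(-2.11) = 33.82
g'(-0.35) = -5.20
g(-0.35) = 6.08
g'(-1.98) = -24.76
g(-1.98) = 30.50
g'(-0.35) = -5.20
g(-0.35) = 6.08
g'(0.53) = 5.36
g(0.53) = 6.16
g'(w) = 12*w - 1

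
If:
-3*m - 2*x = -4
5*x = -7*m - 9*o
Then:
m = 4/3 - 2*x/3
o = -x/27 - 28/27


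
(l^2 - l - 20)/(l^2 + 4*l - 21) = (l^2 - l - 20)/(l^2 + 4*l - 21)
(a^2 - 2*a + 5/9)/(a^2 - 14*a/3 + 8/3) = (9*a^2 - 18*a + 5)/(3*(3*a^2 - 14*a + 8))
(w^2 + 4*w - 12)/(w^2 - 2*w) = (w + 6)/w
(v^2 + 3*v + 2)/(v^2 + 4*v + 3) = (v + 2)/(v + 3)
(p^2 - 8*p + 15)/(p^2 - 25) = (p - 3)/(p + 5)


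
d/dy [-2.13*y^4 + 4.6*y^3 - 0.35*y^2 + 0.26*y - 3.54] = -8.52*y^3 + 13.8*y^2 - 0.7*y + 0.26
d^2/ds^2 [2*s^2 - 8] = 4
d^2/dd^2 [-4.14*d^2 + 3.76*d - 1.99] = -8.28000000000000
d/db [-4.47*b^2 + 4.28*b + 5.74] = 4.28 - 8.94*b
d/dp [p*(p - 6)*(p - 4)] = 3*p^2 - 20*p + 24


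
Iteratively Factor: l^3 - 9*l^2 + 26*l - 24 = (l - 2)*(l^2 - 7*l + 12) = (l - 3)*(l - 2)*(l - 4)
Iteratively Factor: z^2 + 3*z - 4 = (z + 4)*(z - 1)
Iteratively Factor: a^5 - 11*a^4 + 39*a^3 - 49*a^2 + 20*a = (a - 1)*(a^4 - 10*a^3 + 29*a^2 - 20*a) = (a - 1)^2*(a^3 - 9*a^2 + 20*a) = a*(a - 1)^2*(a^2 - 9*a + 20) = a*(a - 4)*(a - 1)^2*(a - 5)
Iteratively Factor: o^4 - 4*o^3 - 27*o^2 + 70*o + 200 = (o + 4)*(o^3 - 8*o^2 + 5*o + 50) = (o - 5)*(o + 4)*(o^2 - 3*o - 10) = (o - 5)^2*(o + 4)*(o + 2)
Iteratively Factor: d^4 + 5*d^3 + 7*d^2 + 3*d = (d + 1)*(d^3 + 4*d^2 + 3*d) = d*(d + 1)*(d^2 + 4*d + 3) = d*(d + 1)*(d + 3)*(d + 1)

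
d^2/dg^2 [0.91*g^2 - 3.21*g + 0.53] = 1.82000000000000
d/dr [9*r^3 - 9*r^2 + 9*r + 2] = 27*r^2 - 18*r + 9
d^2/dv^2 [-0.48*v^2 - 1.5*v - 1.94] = -0.960000000000000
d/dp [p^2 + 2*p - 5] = 2*p + 2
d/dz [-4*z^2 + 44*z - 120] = 44 - 8*z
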